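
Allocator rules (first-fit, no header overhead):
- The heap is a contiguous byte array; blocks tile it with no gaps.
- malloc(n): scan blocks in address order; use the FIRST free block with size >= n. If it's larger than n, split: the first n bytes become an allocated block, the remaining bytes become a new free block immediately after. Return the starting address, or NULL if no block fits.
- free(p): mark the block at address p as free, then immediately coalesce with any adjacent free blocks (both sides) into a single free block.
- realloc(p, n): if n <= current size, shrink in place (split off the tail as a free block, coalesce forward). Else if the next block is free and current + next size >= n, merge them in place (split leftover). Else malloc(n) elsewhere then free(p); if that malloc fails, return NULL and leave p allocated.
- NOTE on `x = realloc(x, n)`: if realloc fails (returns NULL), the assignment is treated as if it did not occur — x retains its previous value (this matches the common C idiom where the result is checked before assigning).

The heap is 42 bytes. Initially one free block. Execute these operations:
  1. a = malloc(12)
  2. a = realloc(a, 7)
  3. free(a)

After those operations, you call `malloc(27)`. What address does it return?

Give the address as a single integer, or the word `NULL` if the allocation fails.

Answer: 0

Derivation:
Op 1: a = malloc(12) -> a = 0; heap: [0-11 ALLOC][12-41 FREE]
Op 2: a = realloc(a, 7) -> a = 0; heap: [0-6 ALLOC][7-41 FREE]
Op 3: free(a) -> (freed a); heap: [0-41 FREE]
malloc(27): first-fit scan over [0-41 FREE] -> 0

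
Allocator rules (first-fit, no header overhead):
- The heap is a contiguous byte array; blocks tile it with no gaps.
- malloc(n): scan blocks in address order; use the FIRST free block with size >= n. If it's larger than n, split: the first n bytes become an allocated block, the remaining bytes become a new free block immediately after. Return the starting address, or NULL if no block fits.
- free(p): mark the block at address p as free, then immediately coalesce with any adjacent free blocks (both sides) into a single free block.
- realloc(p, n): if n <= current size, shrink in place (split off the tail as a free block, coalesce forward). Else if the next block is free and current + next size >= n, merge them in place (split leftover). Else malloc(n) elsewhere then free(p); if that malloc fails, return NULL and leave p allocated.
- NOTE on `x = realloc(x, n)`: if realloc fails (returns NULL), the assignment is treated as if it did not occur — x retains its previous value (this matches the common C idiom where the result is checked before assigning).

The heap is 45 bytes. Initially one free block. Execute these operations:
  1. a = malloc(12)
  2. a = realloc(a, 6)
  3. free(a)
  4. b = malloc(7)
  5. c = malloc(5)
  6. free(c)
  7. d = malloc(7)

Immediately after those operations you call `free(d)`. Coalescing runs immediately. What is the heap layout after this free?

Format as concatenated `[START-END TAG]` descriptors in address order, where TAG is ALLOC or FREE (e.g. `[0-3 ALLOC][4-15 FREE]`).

Op 1: a = malloc(12) -> a = 0; heap: [0-11 ALLOC][12-44 FREE]
Op 2: a = realloc(a, 6) -> a = 0; heap: [0-5 ALLOC][6-44 FREE]
Op 3: free(a) -> (freed a); heap: [0-44 FREE]
Op 4: b = malloc(7) -> b = 0; heap: [0-6 ALLOC][7-44 FREE]
Op 5: c = malloc(5) -> c = 7; heap: [0-6 ALLOC][7-11 ALLOC][12-44 FREE]
Op 6: free(c) -> (freed c); heap: [0-6 ALLOC][7-44 FREE]
Op 7: d = malloc(7) -> d = 7; heap: [0-6 ALLOC][7-13 ALLOC][14-44 FREE]
free(d): d = 7 -> block [7-13 ALLOC]; mark free, coalesce with adjacent free neighbors -> [0-6 ALLOC][7-44 FREE]

Answer: [0-6 ALLOC][7-44 FREE]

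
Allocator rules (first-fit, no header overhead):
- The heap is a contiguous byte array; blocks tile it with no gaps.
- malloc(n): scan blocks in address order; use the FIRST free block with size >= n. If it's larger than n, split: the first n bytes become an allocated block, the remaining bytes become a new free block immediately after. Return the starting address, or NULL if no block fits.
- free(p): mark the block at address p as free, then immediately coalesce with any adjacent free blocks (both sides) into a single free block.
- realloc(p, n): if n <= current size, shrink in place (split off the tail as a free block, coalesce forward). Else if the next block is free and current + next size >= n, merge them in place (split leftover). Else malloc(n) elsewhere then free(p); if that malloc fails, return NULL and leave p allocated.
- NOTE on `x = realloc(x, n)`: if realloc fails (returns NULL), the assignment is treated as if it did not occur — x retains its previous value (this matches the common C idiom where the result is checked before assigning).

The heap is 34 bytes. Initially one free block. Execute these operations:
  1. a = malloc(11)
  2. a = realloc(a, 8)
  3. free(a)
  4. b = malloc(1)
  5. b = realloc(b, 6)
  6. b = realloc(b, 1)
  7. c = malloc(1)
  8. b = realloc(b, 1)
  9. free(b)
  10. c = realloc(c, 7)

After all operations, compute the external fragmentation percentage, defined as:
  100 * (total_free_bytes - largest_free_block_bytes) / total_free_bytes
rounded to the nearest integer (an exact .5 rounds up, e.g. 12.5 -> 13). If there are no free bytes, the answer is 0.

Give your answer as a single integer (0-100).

Op 1: a = malloc(11) -> a = 0; heap: [0-10 ALLOC][11-33 FREE]
Op 2: a = realloc(a, 8) -> a = 0; heap: [0-7 ALLOC][8-33 FREE]
Op 3: free(a) -> (freed a); heap: [0-33 FREE]
Op 4: b = malloc(1) -> b = 0; heap: [0-0 ALLOC][1-33 FREE]
Op 5: b = realloc(b, 6) -> b = 0; heap: [0-5 ALLOC][6-33 FREE]
Op 6: b = realloc(b, 1) -> b = 0; heap: [0-0 ALLOC][1-33 FREE]
Op 7: c = malloc(1) -> c = 1; heap: [0-0 ALLOC][1-1 ALLOC][2-33 FREE]
Op 8: b = realloc(b, 1) -> b = 0; heap: [0-0 ALLOC][1-1 ALLOC][2-33 FREE]
Op 9: free(b) -> (freed b); heap: [0-0 FREE][1-1 ALLOC][2-33 FREE]
Op 10: c = realloc(c, 7) -> c = 1; heap: [0-0 FREE][1-7 ALLOC][8-33 FREE]
Free blocks: [1 26] total_free=27 largest=26 -> 100*(27-26)/27 = 100/27 ≈ 3.704 -> rounds to 4

Answer: 4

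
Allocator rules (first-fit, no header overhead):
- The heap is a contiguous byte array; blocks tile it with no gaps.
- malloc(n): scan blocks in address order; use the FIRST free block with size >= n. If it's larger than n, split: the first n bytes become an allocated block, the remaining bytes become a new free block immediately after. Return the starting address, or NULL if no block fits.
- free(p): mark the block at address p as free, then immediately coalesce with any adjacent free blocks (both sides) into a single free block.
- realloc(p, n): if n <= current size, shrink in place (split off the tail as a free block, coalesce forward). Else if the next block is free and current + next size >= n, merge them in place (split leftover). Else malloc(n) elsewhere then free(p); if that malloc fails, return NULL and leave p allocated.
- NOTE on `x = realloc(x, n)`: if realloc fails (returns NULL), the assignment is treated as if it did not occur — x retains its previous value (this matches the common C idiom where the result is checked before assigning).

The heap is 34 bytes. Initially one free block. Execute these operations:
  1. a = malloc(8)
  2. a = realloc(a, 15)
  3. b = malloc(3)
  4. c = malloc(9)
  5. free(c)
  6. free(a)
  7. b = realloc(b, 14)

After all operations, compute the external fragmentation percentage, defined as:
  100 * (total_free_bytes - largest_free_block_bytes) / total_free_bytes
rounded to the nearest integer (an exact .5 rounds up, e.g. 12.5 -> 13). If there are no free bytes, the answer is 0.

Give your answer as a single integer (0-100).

Answer: 25

Derivation:
Op 1: a = malloc(8) -> a = 0; heap: [0-7 ALLOC][8-33 FREE]
Op 2: a = realloc(a, 15) -> a = 0; heap: [0-14 ALLOC][15-33 FREE]
Op 3: b = malloc(3) -> b = 15; heap: [0-14 ALLOC][15-17 ALLOC][18-33 FREE]
Op 4: c = malloc(9) -> c = 18; heap: [0-14 ALLOC][15-17 ALLOC][18-26 ALLOC][27-33 FREE]
Op 5: free(c) -> (freed c); heap: [0-14 ALLOC][15-17 ALLOC][18-33 FREE]
Op 6: free(a) -> (freed a); heap: [0-14 FREE][15-17 ALLOC][18-33 FREE]
Op 7: b = realloc(b, 14) -> b = 15; heap: [0-14 FREE][15-28 ALLOC][29-33 FREE]
Free blocks: [15 5] total_free=20 largest=15 -> 100*(20-15)/20 = 500/20 = 25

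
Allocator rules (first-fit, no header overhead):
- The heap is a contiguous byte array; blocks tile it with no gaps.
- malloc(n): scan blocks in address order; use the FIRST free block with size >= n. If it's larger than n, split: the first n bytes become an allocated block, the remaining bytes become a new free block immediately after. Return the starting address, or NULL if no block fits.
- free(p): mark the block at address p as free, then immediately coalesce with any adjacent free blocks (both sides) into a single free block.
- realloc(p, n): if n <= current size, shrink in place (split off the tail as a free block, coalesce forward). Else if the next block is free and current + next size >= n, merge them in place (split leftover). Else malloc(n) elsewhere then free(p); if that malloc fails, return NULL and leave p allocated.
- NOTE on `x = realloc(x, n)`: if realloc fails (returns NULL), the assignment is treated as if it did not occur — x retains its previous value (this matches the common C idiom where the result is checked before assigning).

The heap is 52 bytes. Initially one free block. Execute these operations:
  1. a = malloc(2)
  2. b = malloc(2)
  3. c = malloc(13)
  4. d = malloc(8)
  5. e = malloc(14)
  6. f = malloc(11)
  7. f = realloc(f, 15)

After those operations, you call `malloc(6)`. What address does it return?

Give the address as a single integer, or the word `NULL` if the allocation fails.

Op 1: a = malloc(2) -> a = 0; heap: [0-1 ALLOC][2-51 FREE]
Op 2: b = malloc(2) -> b = 2; heap: [0-1 ALLOC][2-3 ALLOC][4-51 FREE]
Op 3: c = malloc(13) -> c = 4; heap: [0-1 ALLOC][2-3 ALLOC][4-16 ALLOC][17-51 FREE]
Op 4: d = malloc(8) -> d = 17; heap: [0-1 ALLOC][2-3 ALLOC][4-16 ALLOC][17-24 ALLOC][25-51 FREE]
Op 5: e = malloc(14) -> e = 25; heap: [0-1 ALLOC][2-3 ALLOC][4-16 ALLOC][17-24 ALLOC][25-38 ALLOC][39-51 FREE]
Op 6: f = malloc(11) -> f = 39; heap: [0-1 ALLOC][2-3 ALLOC][4-16 ALLOC][17-24 ALLOC][25-38 ALLOC][39-49 ALLOC][50-51 FREE]
Op 7: f = realloc(f, 15) -> NULL (f unchanged); heap: [0-1 ALLOC][2-3 ALLOC][4-16 ALLOC][17-24 ALLOC][25-38 ALLOC][39-49 ALLOC][50-51 FREE]
malloc(6): first-fit scan over [0-1 ALLOC][2-3 ALLOC][4-16 ALLOC][17-24 ALLOC][25-38 ALLOC][39-49 ALLOC][50-51 FREE] -> NULL

Answer: NULL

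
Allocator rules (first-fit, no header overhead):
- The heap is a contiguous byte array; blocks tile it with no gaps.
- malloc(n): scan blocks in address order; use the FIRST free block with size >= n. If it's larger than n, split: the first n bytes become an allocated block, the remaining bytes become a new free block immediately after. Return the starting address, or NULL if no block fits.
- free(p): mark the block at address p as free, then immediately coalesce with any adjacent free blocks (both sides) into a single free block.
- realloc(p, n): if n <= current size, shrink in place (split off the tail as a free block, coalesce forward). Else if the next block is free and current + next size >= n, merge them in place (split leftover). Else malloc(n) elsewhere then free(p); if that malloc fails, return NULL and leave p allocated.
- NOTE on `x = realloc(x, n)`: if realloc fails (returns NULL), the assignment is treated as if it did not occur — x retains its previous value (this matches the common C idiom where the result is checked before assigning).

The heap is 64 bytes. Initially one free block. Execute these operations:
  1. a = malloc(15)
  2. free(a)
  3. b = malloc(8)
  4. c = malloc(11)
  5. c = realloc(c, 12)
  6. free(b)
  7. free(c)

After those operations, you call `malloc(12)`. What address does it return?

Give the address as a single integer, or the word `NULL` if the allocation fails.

Op 1: a = malloc(15) -> a = 0; heap: [0-14 ALLOC][15-63 FREE]
Op 2: free(a) -> (freed a); heap: [0-63 FREE]
Op 3: b = malloc(8) -> b = 0; heap: [0-7 ALLOC][8-63 FREE]
Op 4: c = malloc(11) -> c = 8; heap: [0-7 ALLOC][8-18 ALLOC][19-63 FREE]
Op 5: c = realloc(c, 12) -> c = 8; heap: [0-7 ALLOC][8-19 ALLOC][20-63 FREE]
Op 6: free(b) -> (freed b); heap: [0-7 FREE][8-19 ALLOC][20-63 FREE]
Op 7: free(c) -> (freed c); heap: [0-63 FREE]
malloc(12): first-fit scan over [0-63 FREE] -> 0

Answer: 0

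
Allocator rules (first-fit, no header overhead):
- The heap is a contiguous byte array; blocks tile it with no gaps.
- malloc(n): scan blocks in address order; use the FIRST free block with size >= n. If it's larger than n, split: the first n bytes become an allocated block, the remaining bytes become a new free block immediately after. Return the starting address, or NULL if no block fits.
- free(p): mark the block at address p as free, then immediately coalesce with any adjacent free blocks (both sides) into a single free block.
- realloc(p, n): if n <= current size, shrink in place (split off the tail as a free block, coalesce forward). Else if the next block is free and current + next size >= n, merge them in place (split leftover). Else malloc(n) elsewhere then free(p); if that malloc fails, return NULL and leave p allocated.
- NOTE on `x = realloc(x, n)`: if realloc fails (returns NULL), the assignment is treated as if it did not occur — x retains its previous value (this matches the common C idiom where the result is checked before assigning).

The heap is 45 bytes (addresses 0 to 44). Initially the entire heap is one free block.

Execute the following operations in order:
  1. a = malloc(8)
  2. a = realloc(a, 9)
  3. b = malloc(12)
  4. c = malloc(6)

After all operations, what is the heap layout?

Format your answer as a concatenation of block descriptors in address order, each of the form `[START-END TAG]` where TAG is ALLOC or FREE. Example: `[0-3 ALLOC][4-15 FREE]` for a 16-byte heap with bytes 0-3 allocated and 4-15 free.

Answer: [0-8 ALLOC][9-20 ALLOC][21-26 ALLOC][27-44 FREE]

Derivation:
Op 1: a = malloc(8) -> a = 0; heap: [0-7 ALLOC][8-44 FREE]
Op 2: a = realloc(a, 9) -> a = 0; heap: [0-8 ALLOC][9-44 FREE]
Op 3: b = malloc(12) -> b = 9; heap: [0-8 ALLOC][9-20 ALLOC][21-44 FREE]
Op 4: c = malloc(6) -> c = 21; heap: [0-8 ALLOC][9-20 ALLOC][21-26 ALLOC][27-44 FREE]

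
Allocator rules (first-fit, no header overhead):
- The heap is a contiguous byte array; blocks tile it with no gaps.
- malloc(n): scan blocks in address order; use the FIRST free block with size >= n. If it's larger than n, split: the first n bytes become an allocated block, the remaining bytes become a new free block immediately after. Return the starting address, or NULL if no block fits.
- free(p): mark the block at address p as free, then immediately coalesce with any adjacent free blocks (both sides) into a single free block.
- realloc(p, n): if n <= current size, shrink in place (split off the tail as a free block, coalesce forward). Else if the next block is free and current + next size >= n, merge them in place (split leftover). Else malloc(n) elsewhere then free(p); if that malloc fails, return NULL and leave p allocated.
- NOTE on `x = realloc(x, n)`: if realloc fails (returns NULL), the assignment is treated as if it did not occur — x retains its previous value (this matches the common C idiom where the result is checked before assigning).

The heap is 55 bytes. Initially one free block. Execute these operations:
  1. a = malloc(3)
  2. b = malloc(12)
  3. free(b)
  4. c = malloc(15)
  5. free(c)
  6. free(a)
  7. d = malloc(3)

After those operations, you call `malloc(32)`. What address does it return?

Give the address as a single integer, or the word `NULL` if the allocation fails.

Op 1: a = malloc(3) -> a = 0; heap: [0-2 ALLOC][3-54 FREE]
Op 2: b = malloc(12) -> b = 3; heap: [0-2 ALLOC][3-14 ALLOC][15-54 FREE]
Op 3: free(b) -> (freed b); heap: [0-2 ALLOC][3-54 FREE]
Op 4: c = malloc(15) -> c = 3; heap: [0-2 ALLOC][3-17 ALLOC][18-54 FREE]
Op 5: free(c) -> (freed c); heap: [0-2 ALLOC][3-54 FREE]
Op 6: free(a) -> (freed a); heap: [0-54 FREE]
Op 7: d = malloc(3) -> d = 0; heap: [0-2 ALLOC][3-54 FREE]
malloc(32): first-fit scan over [0-2 ALLOC][3-54 FREE] -> 3

Answer: 3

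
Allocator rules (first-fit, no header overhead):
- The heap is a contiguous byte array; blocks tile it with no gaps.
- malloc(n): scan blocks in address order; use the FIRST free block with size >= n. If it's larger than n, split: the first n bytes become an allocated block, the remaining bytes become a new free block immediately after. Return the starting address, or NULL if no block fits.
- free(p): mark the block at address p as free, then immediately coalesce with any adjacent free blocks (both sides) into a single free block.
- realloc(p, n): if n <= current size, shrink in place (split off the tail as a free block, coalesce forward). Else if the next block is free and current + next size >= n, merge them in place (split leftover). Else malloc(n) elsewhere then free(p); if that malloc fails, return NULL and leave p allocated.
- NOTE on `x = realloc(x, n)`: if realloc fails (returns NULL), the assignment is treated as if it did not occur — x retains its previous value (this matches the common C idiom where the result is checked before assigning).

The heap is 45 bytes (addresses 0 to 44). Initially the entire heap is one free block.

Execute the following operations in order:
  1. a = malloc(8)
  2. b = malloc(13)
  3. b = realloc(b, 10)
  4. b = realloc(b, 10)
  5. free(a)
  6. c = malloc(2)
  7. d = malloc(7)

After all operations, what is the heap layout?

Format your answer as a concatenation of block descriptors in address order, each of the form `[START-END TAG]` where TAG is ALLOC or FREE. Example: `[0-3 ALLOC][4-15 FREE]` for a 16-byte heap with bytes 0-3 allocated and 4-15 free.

Answer: [0-1 ALLOC][2-7 FREE][8-17 ALLOC][18-24 ALLOC][25-44 FREE]

Derivation:
Op 1: a = malloc(8) -> a = 0; heap: [0-7 ALLOC][8-44 FREE]
Op 2: b = malloc(13) -> b = 8; heap: [0-7 ALLOC][8-20 ALLOC][21-44 FREE]
Op 3: b = realloc(b, 10) -> b = 8; heap: [0-7 ALLOC][8-17 ALLOC][18-44 FREE]
Op 4: b = realloc(b, 10) -> b = 8; heap: [0-7 ALLOC][8-17 ALLOC][18-44 FREE]
Op 5: free(a) -> (freed a); heap: [0-7 FREE][8-17 ALLOC][18-44 FREE]
Op 6: c = malloc(2) -> c = 0; heap: [0-1 ALLOC][2-7 FREE][8-17 ALLOC][18-44 FREE]
Op 7: d = malloc(7) -> d = 18; heap: [0-1 ALLOC][2-7 FREE][8-17 ALLOC][18-24 ALLOC][25-44 FREE]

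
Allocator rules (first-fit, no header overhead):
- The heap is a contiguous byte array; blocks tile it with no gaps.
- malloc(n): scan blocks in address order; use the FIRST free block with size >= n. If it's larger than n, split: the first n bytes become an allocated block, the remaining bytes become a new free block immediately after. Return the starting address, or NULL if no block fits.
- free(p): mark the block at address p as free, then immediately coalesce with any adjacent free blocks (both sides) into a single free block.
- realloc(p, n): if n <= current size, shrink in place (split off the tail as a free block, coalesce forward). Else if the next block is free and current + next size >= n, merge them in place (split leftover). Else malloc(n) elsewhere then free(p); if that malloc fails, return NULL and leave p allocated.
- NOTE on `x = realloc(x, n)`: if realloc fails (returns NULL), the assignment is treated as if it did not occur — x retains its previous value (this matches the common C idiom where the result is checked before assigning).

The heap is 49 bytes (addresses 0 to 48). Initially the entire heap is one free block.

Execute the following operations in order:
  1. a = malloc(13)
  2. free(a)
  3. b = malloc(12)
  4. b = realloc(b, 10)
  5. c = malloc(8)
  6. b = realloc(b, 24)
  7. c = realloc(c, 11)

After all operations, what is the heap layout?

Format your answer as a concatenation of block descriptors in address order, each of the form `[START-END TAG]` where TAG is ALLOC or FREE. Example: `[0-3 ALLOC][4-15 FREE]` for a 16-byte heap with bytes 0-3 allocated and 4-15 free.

Answer: [0-9 FREE][10-17 ALLOC][18-41 ALLOC][42-48 FREE]

Derivation:
Op 1: a = malloc(13) -> a = 0; heap: [0-12 ALLOC][13-48 FREE]
Op 2: free(a) -> (freed a); heap: [0-48 FREE]
Op 3: b = malloc(12) -> b = 0; heap: [0-11 ALLOC][12-48 FREE]
Op 4: b = realloc(b, 10) -> b = 0; heap: [0-9 ALLOC][10-48 FREE]
Op 5: c = malloc(8) -> c = 10; heap: [0-9 ALLOC][10-17 ALLOC][18-48 FREE]
Op 6: b = realloc(b, 24) -> b = 18; heap: [0-9 FREE][10-17 ALLOC][18-41 ALLOC][42-48 FREE]
Op 7: c = realloc(c, 11) -> NULL (c unchanged); heap: [0-9 FREE][10-17 ALLOC][18-41 ALLOC][42-48 FREE]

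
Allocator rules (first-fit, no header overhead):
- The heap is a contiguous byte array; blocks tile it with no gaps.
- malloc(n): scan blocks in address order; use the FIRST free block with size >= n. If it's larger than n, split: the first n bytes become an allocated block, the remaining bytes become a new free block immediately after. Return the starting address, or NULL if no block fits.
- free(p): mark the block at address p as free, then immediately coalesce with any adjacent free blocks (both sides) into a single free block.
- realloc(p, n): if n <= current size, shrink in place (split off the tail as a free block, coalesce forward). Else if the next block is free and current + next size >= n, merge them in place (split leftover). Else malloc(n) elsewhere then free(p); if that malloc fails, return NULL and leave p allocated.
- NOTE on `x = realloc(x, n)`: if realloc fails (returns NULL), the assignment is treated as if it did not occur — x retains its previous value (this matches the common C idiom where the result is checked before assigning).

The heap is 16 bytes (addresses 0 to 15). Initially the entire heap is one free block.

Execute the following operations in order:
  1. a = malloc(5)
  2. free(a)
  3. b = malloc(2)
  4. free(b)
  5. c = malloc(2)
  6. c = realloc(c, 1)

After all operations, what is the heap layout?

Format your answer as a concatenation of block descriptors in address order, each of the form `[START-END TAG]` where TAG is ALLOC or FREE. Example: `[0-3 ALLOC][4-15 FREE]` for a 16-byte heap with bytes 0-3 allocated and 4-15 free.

Answer: [0-0 ALLOC][1-15 FREE]

Derivation:
Op 1: a = malloc(5) -> a = 0; heap: [0-4 ALLOC][5-15 FREE]
Op 2: free(a) -> (freed a); heap: [0-15 FREE]
Op 3: b = malloc(2) -> b = 0; heap: [0-1 ALLOC][2-15 FREE]
Op 4: free(b) -> (freed b); heap: [0-15 FREE]
Op 5: c = malloc(2) -> c = 0; heap: [0-1 ALLOC][2-15 FREE]
Op 6: c = realloc(c, 1) -> c = 0; heap: [0-0 ALLOC][1-15 FREE]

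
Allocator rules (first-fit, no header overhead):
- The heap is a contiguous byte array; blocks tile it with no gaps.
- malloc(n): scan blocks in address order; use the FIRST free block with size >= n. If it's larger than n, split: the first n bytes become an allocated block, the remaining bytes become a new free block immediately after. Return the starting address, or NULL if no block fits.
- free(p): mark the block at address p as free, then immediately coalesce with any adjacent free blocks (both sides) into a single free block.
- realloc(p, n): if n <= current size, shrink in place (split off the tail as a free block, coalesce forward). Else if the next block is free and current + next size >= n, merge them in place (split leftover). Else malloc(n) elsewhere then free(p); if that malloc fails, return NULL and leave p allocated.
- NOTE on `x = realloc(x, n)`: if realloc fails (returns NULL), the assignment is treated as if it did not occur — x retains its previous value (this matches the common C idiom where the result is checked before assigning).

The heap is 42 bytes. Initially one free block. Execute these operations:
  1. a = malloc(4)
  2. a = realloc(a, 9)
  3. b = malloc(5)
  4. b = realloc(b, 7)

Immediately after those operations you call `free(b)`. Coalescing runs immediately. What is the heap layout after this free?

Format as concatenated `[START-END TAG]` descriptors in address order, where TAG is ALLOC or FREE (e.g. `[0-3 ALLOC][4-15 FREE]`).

Op 1: a = malloc(4) -> a = 0; heap: [0-3 ALLOC][4-41 FREE]
Op 2: a = realloc(a, 9) -> a = 0; heap: [0-8 ALLOC][9-41 FREE]
Op 3: b = malloc(5) -> b = 9; heap: [0-8 ALLOC][9-13 ALLOC][14-41 FREE]
Op 4: b = realloc(b, 7) -> b = 9; heap: [0-8 ALLOC][9-15 ALLOC][16-41 FREE]
free(b): b = 9 -> block [9-15 ALLOC]; mark free, coalesce with adjacent free neighbors -> [0-8 ALLOC][9-41 FREE]

Answer: [0-8 ALLOC][9-41 FREE]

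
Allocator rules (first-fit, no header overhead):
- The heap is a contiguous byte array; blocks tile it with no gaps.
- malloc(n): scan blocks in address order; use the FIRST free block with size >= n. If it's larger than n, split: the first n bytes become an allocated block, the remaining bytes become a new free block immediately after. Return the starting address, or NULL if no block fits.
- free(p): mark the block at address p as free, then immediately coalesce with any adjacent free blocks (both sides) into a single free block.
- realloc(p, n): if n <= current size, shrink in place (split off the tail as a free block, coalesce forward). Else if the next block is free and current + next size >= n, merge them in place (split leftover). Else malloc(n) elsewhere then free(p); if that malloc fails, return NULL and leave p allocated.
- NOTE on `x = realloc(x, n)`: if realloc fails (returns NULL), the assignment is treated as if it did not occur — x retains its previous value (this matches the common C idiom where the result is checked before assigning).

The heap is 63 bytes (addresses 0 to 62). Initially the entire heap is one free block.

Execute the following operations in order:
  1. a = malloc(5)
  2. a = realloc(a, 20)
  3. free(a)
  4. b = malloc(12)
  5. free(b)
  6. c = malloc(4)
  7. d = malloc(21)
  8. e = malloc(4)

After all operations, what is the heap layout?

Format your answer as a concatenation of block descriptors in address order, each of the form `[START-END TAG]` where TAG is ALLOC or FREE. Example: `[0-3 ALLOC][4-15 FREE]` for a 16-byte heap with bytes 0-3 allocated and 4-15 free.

Answer: [0-3 ALLOC][4-24 ALLOC][25-28 ALLOC][29-62 FREE]

Derivation:
Op 1: a = malloc(5) -> a = 0; heap: [0-4 ALLOC][5-62 FREE]
Op 2: a = realloc(a, 20) -> a = 0; heap: [0-19 ALLOC][20-62 FREE]
Op 3: free(a) -> (freed a); heap: [0-62 FREE]
Op 4: b = malloc(12) -> b = 0; heap: [0-11 ALLOC][12-62 FREE]
Op 5: free(b) -> (freed b); heap: [0-62 FREE]
Op 6: c = malloc(4) -> c = 0; heap: [0-3 ALLOC][4-62 FREE]
Op 7: d = malloc(21) -> d = 4; heap: [0-3 ALLOC][4-24 ALLOC][25-62 FREE]
Op 8: e = malloc(4) -> e = 25; heap: [0-3 ALLOC][4-24 ALLOC][25-28 ALLOC][29-62 FREE]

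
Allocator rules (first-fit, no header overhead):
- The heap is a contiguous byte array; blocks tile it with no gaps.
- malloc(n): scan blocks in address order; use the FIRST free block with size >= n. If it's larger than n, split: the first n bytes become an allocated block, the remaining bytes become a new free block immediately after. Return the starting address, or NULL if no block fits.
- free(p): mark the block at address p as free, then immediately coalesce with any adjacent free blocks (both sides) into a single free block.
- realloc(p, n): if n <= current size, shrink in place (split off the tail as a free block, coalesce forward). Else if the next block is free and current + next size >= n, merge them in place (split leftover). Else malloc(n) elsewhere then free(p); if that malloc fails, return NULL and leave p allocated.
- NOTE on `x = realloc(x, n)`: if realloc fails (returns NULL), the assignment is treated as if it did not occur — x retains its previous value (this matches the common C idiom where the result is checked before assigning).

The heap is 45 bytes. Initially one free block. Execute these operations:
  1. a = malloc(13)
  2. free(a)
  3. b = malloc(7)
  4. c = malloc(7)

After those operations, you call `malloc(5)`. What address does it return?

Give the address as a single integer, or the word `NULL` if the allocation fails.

Answer: 14

Derivation:
Op 1: a = malloc(13) -> a = 0; heap: [0-12 ALLOC][13-44 FREE]
Op 2: free(a) -> (freed a); heap: [0-44 FREE]
Op 3: b = malloc(7) -> b = 0; heap: [0-6 ALLOC][7-44 FREE]
Op 4: c = malloc(7) -> c = 7; heap: [0-6 ALLOC][7-13 ALLOC][14-44 FREE]
malloc(5): first-fit scan over [0-6 ALLOC][7-13 ALLOC][14-44 FREE] -> 14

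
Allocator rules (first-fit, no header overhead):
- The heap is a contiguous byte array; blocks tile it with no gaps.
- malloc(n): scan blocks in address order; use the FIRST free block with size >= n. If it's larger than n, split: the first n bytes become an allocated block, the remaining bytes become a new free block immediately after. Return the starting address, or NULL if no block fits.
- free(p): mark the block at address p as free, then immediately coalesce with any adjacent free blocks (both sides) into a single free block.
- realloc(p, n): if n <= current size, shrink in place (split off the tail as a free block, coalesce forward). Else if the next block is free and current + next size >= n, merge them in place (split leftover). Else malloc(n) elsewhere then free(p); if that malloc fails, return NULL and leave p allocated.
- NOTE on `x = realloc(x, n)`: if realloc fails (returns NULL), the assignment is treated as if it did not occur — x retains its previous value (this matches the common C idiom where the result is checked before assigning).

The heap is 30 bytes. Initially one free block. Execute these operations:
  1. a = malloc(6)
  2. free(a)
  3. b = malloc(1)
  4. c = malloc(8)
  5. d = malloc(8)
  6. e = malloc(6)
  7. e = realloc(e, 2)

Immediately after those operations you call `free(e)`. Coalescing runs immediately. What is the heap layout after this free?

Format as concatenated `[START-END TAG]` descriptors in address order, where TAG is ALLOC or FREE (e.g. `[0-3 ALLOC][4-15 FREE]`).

Op 1: a = malloc(6) -> a = 0; heap: [0-5 ALLOC][6-29 FREE]
Op 2: free(a) -> (freed a); heap: [0-29 FREE]
Op 3: b = malloc(1) -> b = 0; heap: [0-0 ALLOC][1-29 FREE]
Op 4: c = malloc(8) -> c = 1; heap: [0-0 ALLOC][1-8 ALLOC][9-29 FREE]
Op 5: d = malloc(8) -> d = 9; heap: [0-0 ALLOC][1-8 ALLOC][9-16 ALLOC][17-29 FREE]
Op 6: e = malloc(6) -> e = 17; heap: [0-0 ALLOC][1-8 ALLOC][9-16 ALLOC][17-22 ALLOC][23-29 FREE]
Op 7: e = realloc(e, 2) -> e = 17; heap: [0-0 ALLOC][1-8 ALLOC][9-16 ALLOC][17-18 ALLOC][19-29 FREE]
free(e): e = 17 -> block [17-18 ALLOC]; mark free, coalesce with adjacent free neighbors -> [0-0 ALLOC][1-8 ALLOC][9-16 ALLOC][17-29 FREE]

Answer: [0-0 ALLOC][1-8 ALLOC][9-16 ALLOC][17-29 FREE]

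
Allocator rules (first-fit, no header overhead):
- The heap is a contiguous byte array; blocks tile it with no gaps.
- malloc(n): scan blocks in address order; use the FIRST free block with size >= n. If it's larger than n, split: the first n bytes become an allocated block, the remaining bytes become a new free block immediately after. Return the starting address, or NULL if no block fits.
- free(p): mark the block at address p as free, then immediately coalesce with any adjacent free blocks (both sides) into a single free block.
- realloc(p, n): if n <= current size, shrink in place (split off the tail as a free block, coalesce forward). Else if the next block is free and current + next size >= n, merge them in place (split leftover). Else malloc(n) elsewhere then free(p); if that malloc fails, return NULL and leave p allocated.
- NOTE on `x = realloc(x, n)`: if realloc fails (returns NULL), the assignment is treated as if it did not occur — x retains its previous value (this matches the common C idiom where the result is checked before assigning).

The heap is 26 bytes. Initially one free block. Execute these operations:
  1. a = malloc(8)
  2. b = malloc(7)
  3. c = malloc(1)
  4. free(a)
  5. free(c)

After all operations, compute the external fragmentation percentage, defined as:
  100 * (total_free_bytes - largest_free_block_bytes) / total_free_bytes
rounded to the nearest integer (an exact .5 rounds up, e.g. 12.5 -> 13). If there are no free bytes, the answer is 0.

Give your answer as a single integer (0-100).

Op 1: a = malloc(8) -> a = 0; heap: [0-7 ALLOC][8-25 FREE]
Op 2: b = malloc(7) -> b = 8; heap: [0-7 ALLOC][8-14 ALLOC][15-25 FREE]
Op 3: c = malloc(1) -> c = 15; heap: [0-7 ALLOC][8-14 ALLOC][15-15 ALLOC][16-25 FREE]
Op 4: free(a) -> (freed a); heap: [0-7 FREE][8-14 ALLOC][15-15 ALLOC][16-25 FREE]
Op 5: free(c) -> (freed c); heap: [0-7 FREE][8-14 ALLOC][15-25 FREE]
Free blocks: [8 11] total_free=19 largest=11 -> 100*(19-11)/19 = 800/19 ≈ 42.105 -> rounds to 42

Answer: 42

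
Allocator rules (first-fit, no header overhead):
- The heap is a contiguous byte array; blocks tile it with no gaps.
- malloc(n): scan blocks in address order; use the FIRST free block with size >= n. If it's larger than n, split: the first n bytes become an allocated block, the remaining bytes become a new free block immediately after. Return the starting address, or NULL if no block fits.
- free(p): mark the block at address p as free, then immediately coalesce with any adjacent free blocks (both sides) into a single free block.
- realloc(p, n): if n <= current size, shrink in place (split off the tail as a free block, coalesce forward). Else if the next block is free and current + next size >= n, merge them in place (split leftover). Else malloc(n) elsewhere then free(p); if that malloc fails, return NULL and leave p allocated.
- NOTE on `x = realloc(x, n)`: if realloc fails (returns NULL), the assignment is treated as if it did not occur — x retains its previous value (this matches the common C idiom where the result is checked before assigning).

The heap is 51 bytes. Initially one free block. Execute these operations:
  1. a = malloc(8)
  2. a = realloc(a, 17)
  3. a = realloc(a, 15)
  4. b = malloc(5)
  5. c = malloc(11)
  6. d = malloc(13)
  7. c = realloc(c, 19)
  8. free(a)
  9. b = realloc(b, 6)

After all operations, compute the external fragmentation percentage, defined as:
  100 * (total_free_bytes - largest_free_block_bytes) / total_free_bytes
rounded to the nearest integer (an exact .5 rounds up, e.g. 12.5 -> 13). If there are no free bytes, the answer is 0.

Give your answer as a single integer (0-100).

Op 1: a = malloc(8) -> a = 0; heap: [0-7 ALLOC][8-50 FREE]
Op 2: a = realloc(a, 17) -> a = 0; heap: [0-16 ALLOC][17-50 FREE]
Op 3: a = realloc(a, 15) -> a = 0; heap: [0-14 ALLOC][15-50 FREE]
Op 4: b = malloc(5) -> b = 15; heap: [0-14 ALLOC][15-19 ALLOC][20-50 FREE]
Op 5: c = malloc(11) -> c = 20; heap: [0-14 ALLOC][15-19 ALLOC][20-30 ALLOC][31-50 FREE]
Op 6: d = malloc(13) -> d = 31; heap: [0-14 ALLOC][15-19 ALLOC][20-30 ALLOC][31-43 ALLOC][44-50 FREE]
Op 7: c = realloc(c, 19) -> NULL (c unchanged); heap: [0-14 ALLOC][15-19 ALLOC][20-30 ALLOC][31-43 ALLOC][44-50 FREE]
Op 8: free(a) -> (freed a); heap: [0-14 FREE][15-19 ALLOC][20-30 ALLOC][31-43 ALLOC][44-50 FREE]
Op 9: b = realloc(b, 6) -> b = 0; heap: [0-5 ALLOC][6-19 FREE][20-30 ALLOC][31-43 ALLOC][44-50 FREE]
Free blocks: [14 7] total_free=21 largest=14 -> 100*(21-14)/21 = 700/21 ≈ 33.333 -> rounds to 33

Answer: 33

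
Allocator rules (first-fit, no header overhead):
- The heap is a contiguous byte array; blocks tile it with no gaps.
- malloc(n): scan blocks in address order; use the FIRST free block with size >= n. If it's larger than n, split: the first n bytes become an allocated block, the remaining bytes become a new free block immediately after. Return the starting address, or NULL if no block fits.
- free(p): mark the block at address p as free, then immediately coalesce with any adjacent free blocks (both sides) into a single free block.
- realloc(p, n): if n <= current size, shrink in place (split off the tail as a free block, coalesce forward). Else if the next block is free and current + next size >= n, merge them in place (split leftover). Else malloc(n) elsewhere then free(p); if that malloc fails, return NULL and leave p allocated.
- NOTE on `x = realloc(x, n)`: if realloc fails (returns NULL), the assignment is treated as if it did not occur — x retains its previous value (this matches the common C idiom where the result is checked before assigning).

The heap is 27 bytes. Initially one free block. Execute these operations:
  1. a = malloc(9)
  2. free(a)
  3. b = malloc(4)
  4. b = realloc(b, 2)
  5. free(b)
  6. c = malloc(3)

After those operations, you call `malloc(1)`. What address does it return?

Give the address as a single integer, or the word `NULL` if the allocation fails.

Op 1: a = malloc(9) -> a = 0; heap: [0-8 ALLOC][9-26 FREE]
Op 2: free(a) -> (freed a); heap: [0-26 FREE]
Op 3: b = malloc(4) -> b = 0; heap: [0-3 ALLOC][4-26 FREE]
Op 4: b = realloc(b, 2) -> b = 0; heap: [0-1 ALLOC][2-26 FREE]
Op 5: free(b) -> (freed b); heap: [0-26 FREE]
Op 6: c = malloc(3) -> c = 0; heap: [0-2 ALLOC][3-26 FREE]
malloc(1): first-fit scan over [0-2 ALLOC][3-26 FREE] -> 3

Answer: 3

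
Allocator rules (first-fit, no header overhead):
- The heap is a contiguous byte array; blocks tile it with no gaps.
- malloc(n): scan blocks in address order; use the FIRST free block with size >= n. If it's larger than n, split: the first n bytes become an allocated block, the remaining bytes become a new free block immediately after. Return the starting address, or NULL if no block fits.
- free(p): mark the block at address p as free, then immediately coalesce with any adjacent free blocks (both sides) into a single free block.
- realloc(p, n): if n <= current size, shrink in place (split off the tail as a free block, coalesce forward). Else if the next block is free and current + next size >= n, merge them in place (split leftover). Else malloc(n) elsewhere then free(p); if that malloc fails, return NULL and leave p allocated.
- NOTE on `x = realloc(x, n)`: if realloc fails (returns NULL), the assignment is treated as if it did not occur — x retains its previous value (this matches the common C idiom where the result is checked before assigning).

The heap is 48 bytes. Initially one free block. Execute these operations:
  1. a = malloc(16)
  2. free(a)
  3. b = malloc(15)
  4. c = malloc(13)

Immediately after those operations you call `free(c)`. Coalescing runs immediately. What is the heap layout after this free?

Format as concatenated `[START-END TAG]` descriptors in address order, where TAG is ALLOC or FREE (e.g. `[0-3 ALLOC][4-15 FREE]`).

Op 1: a = malloc(16) -> a = 0; heap: [0-15 ALLOC][16-47 FREE]
Op 2: free(a) -> (freed a); heap: [0-47 FREE]
Op 3: b = malloc(15) -> b = 0; heap: [0-14 ALLOC][15-47 FREE]
Op 4: c = malloc(13) -> c = 15; heap: [0-14 ALLOC][15-27 ALLOC][28-47 FREE]
free(c): c = 15 -> block [15-27 ALLOC]; mark free, coalesce with adjacent free neighbors -> [0-14 ALLOC][15-47 FREE]

Answer: [0-14 ALLOC][15-47 FREE]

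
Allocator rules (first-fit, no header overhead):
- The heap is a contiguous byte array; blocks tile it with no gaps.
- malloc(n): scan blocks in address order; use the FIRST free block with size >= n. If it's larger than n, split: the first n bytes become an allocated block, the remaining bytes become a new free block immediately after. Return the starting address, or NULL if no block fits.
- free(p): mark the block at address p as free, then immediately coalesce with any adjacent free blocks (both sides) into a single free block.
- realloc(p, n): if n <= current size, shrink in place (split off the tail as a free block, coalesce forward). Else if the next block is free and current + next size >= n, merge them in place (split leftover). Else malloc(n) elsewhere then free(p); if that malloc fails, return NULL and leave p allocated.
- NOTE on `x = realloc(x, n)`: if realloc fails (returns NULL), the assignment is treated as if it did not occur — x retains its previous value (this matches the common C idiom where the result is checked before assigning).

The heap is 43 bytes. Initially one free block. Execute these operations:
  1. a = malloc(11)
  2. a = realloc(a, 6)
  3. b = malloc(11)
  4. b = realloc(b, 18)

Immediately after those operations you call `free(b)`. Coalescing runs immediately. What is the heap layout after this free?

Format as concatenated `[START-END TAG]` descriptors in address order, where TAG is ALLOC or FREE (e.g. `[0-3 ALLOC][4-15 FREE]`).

Answer: [0-5 ALLOC][6-42 FREE]

Derivation:
Op 1: a = malloc(11) -> a = 0; heap: [0-10 ALLOC][11-42 FREE]
Op 2: a = realloc(a, 6) -> a = 0; heap: [0-5 ALLOC][6-42 FREE]
Op 3: b = malloc(11) -> b = 6; heap: [0-5 ALLOC][6-16 ALLOC][17-42 FREE]
Op 4: b = realloc(b, 18) -> b = 6; heap: [0-5 ALLOC][6-23 ALLOC][24-42 FREE]
free(b): b = 6 -> block [6-23 ALLOC]; mark free, coalesce with adjacent free neighbors -> [0-5 ALLOC][6-42 FREE]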